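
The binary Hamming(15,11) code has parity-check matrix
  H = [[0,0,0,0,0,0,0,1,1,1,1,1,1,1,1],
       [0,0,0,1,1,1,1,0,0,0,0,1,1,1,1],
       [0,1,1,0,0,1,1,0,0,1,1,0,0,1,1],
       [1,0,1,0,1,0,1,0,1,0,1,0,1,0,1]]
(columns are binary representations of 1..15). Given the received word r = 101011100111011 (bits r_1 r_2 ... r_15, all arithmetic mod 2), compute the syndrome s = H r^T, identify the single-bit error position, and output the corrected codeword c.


s = (1, 0, 1, 0)^T, error position = 10, corrected codeword c = 101011100011011

Compute s = H r^T mod 2 one row at a time:
  s_1 = 0 + 0 + 1 + 1 + 1 + 0 + 1 + 1 = 5 ≡ 1 (mod 2).
  s_2 = 0 + 1 + 1 + 1 + 1 + 0 + 1 + 1 = 6 ≡ 0 (mod 2).
  s_3 = 0 + 1 + 1 + 1 + 1 + 1 + 1 + 1 = 7 ≡ 1 (mod 2).
  s_4 = 1 + 1 + 1 + 1 + 0 + 1 + 0 + 1 = 6 ≡ 0 (mod 2).
s = (1, 0, 1, 0)^T — this equals column 10 of H (binary 1010), so error is at position 10.
Correct: flip bit 10 of r = 101011100111011 to get c = 101011100011011.


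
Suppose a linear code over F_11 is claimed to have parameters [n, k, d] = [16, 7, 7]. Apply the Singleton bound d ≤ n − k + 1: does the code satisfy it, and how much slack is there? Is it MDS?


Singleton RHS = n − k + 1 = 10, slack = 3, bound satisfied, not MDS.

Singleton bound: d ≤ n − k + 1.
Here n = 16, k = 7, so n − k + 1 = 10.
Given d = 7, check d ≤ 10: YES.
Slack = (n − k + 1) − d = 3.
The code is NOT MDS (slack = 3 > 0).
Description: the claimed parameters are [16, 7, 7]_11; such a code would be non-MDS.


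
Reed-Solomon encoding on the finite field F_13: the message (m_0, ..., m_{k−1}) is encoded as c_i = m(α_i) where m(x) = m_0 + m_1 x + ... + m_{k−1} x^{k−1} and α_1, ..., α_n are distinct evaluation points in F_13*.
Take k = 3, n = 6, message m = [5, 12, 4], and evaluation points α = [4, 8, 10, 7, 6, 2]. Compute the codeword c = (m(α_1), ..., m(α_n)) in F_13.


c = [0, 6, 5, 12, 0, 6]

Message polynomial: m(x) = 5 + 12·x + 4·x^2 (mod 13).
For each evaluation point α_i, compute m(α_i) mod 13:
  α_1 = 4: Horner steps 4 → 2 → 0, so m(4) = 0.
  α_2 = 8: Horner steps 4 → 5 → 6, so m(8) = 6.
  α_3 = 10: Horner steps 4 → 0 → 5, so m(10) = 5.
  α_4 = 7: Horner steps 4 → 1 → 12, so m(7) = 12.
  α_5 = 6: Horner steps 4 → 10 → 0, so m(6) = 0.
  α_6 = 2: Horner steps 4 → 7 → 6, so m(2) = 6.
Codeword c = [0, 6, 5, 12, 0, 6] ∈ F_13^6.


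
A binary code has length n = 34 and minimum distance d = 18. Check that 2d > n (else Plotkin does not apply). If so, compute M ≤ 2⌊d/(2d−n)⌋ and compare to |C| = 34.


Plotkin bound M ≤ 18; given |C| = 34 > bound (violated).

Check applicability: 2d = 36, n = 34.
2d − n = 2 > 0, so Plotkin applies.
Compute d/(2d−n) = 18/2 ≈ 9.0000.
⌊d/(2d−n)⌋ = 9.
Plotkin bound: M ≤ 2·9 = 18.
Given |C| = 34, check: VIOLATED.
This |C| is above the Plotkin bound, so no binary code with n = 34, d = 18 and 34 codewords exists.


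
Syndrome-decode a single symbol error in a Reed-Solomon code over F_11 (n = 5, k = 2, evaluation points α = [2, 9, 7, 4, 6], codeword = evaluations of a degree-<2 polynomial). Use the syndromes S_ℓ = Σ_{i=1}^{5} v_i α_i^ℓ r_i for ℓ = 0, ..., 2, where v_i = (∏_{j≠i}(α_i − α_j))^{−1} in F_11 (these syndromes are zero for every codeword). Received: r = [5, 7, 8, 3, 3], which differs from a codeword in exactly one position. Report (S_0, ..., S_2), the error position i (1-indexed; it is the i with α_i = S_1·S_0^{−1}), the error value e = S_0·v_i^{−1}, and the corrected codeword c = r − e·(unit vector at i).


S = (9, 3, 1), error at position 4, error magnitude e = 10, c = [5, 7, 8, 4, 3].

Step 1: column multipliers v_i = (∏_{j≠i}(α_i − α_j))^{−1} mod 11.
  i = 1 (α = 2): (2−9)(2−7)(2−4)(2−6) = (−7)·(−5)·(−2)·(−4) = 280 ≡ 5, so v_1 = 5^{−1} = 9 (mod 11).
  i = 2 (α = 9): (9−2)(9−7)(9−4)(9−6) = 7·2·5·3 = 210 ≡ 1, so v_2 = 1^{−1} = 1 (mod 11).
  i = 3 (α = 7): (7−2)(7−9)(7−4)(7−6) = 5·(−2)·3·1 = −30 ≡ 3, so v_3 = 3^{−1} = 4 (mod 11).
  i = 4 (α = 4): (4−2)(4−9)(4−7)(4−6) = 2·(−5)·(−3)·(−2) = −60 ≡ 6, so v_4 = 6^{−1} = 2 (mod 11).
  i = 5 (α = 6): (6−2)(6−9)(6−7)(6−4) = 4·(−3)·(−1)·2 = 24 ≡ 2, so v_5 = 2^{−1} = 6 (mod 11).
  v = [9, 1, 4, 2, 6].
Step 2: syndromes of r = [5, 7, 8, 3, 3] (all sums mod 11).
  S_0 = Σ v_i r_i = 9·5 + 1·7 + 4·8 + 2·3 + 6·3 = 108 ≡ 9.
  S_1 = Σ v_i α_i r_i = 9·2·5 + 1·9·7 + 4·7·8 + 2·4·3 + 6·6·3 = 509 ≡ 3.
  α_i^2 mod 11 = [4, 4, 5, 5, 3].
  S_2 = Σ v_i α_i^2 r_i = 9·4·5 + 1·4·7 + 4·5·8 + 2·5·3 + 6·3·3 = 452 ≡ 1.
  S = (9, 3, 1) ≠ 0, so r is not a codeword (an error is present).
Step 3: locate the error. For a single error e at position i, S_ℓ = v_i·e·α_i^ℓ, so α_err = S_1/S_0.
  S_0^{−1} = 9^{−1} = 5 (mod 11), so α_err = 3·5 = 15 ≡ 4 = α_4. Error position i = 4.
  Consistency check: S_2/S_1 = 1·4 = 4 ≡ 4 = α_err ✓ (single-error assumption holds).
Step 4: error magnitude e = S_0/v_4 = S_0·∏_{j≠4}(α_4 − α_j) = 9·6 = 54 ≡ 10 (mod 11).
Step 5: correct position 4: c_4 = r_4 − e = 3 − 10 ≡ 4 (mod 11). Hence c = [5, 7, 8, 4, 3].
  Check: interpolating c through the α_i gives m(x) = 6 + 5·x (degree < 2) with m(α_i) = c_i for every i, so c is indeed a codeword.


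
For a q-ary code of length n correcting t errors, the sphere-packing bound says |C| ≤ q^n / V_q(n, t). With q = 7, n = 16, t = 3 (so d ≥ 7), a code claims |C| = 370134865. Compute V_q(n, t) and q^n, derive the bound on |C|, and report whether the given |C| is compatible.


V_q(n, t) = 125377, q^n = 33232930569601, Hamming bound = 265064011, |C| = 370134865 > bound (violated).

Step 1: Compute V_q(n, t) = Σ_{j=0}^3 C(n, j) (q−1)^j.
  j = 0: C(16,0)·(6)^0 = 1·1 = 1.
  j = 1: C(16,1)·(6)^1 = 16·6 = 96.
  j = 2: C(16,2)·(6)^2 = 120·36 = 4320.
  j = 3: C(16,3)·(6)^3 = 560·216 = 120960.
  V_q(n, t) = 1 + 96 + 4320 + 120960 = 125377.
Step 2: q^n = 7^16 = 33232930569601.
Step 3: Hamming bound ⌊q^n / V_q(n,t)⌋ = ⌊33232930569601/125377⌋ = 265064011.
Step 4: Compare |C| = 370134865 to 265064011: violated.
The claimed |C| lies above the Hamming bound, so no 7-ary code of length 16 with d ≥ 7 can have 370134865 codewords.


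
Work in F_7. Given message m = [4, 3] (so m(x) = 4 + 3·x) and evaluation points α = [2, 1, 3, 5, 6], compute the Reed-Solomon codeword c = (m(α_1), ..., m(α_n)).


c = [3, 0, 6, 5, 1]

Message polynomial: m(x) = 4 + 3·x (mod 7).
For each evaluation point α_i, compute m(α_i) mod 7:
  α_1 = 2: Horner steps 3 → 3, so m(2) = 3.
  α_2 = 1: Horner steps 3 → 0, so m(1) = 0.
  α_3 = 3: Horner steps 3 → 6, so m(3) = 6.
  α_4 = 5: Horner steps 3 → 5, so m(5) = 5.
  α_5 = 6: Horner steps 3 → 1, so m(6) = 1.
Codeword c = [3, 0, 6, 5, 1] ∈ F_7^5.


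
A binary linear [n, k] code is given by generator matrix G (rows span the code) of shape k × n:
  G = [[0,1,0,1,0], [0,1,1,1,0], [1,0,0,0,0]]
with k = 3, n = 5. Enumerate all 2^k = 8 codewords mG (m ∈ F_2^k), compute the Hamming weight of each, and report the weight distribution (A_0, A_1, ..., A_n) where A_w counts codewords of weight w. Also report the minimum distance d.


Weight distribution: A_0 = 1, A_1 = 2, A_2 = 2, A_3 = 2, A_4 = 1. Minimum distance d = 1.

Enumerate all 2^3 = 8 messages m ∈ F_2^3.
For each, compute codeword c = mG in F_2^5, then tally its weight.
  m = 000 → c = 00000, weight = 0.
  m = 100 → c = 01010, weight = 2.
  m = 010 → c = 01110, weight = 3.
  m = 110 → c = 00100, weight = 1.
  m = 001 → c = 10000, weight = 1.
  m = 101 → c = 11010, weight = 3.
  m = 011 → c = 11110, weight = 4.
  m = 111 → c = 10100, weight = 2.
Tally weights:
  weight 0: 1 codewords.
  weight 1: 2 codewords.
  weight 2: 2 codewords.
  weight 3: 2 codewords.
  weight 4: 1 codewords.
Minimum distance d = smallest w > 0 with A_w > 0 = 1.
Sanity: Σ A_w = 8 = 2^3 = 8 ✓.


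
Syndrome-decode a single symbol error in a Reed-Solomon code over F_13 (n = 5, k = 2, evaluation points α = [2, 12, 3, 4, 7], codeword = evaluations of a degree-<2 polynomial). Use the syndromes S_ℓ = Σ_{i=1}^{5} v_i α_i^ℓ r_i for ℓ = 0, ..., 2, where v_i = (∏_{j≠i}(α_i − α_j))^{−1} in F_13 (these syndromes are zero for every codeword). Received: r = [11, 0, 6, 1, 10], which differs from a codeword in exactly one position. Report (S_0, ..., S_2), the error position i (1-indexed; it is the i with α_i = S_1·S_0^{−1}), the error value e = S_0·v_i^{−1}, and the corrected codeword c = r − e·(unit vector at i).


S = (2, 1, 7), error at position 5, error magnitude e = 11, c = [11, 0, 6, 1, 12].

Step 1: column multipliers v_i = (∏_{j≠i}(α_i − α_j))^{−1} mod 13.
  i = 1 (α = 2): (2−12)(2−3)(2−4)(2−7) = (−10)·(−1)·(−2)·(−5) = 100 ≡ 9, so v_1 = 9^{−1} = 3 (mod 13).
  i = 2 (α = 12): (12−2)(12−3)(12−4)(12−7) = 10·9·8·5 = 3600 ≡ 12, so v_2 = 12^{−1} = 12 (mod 13).
  i = 3 (α = 3): (3−2)(3−12)(3−4)(3−7) = 1·(−9)·(−1)·(−4) = −36 ≡ 3, so v_3 = 3^{−1} = 9 (mod 13).
  i = 4 (α = 4): (4−2)(4−12)(4−3)(4−7) = 2·(−8)·1·(−3) = 48 ≡ 9, so v_4 = 9^{−1} = 3 (mod 13).
  i = 5 (α = 7): (7−2)(7−12)(7−3)(7−4) = 5·(−5)·4·3 = −300 ≡ 12, so v_5 = 12^{−1} = 12 (mod 13).
  v = [3, 12, 9, 3, 12].
Step 2: syndromes of r = [11, 0, 6, 1, 10] (all sums mod 13).
  S_0 = Σ v_i r_i = 3·11 + 12·0 + 9·6 + 3·1 + 12·10 = 210 ≡ 2.
  S_1 = Σ v_i α_i r_i = 3·2·11 + 12·12·0 + 9·3·6 + 3·4·1 + 12·7·10 = 1080 ≡ 1.
  α_i^2 mod 13 = [4, 1, 9, 3, 10].
  S_2 = Σ v_i α_i^2 r_i = 3·4·11 + 12·1·0 + 9·9·6 + 3·3·1 + 12·10·10 = 1827 ≡ 7.
  S = (2, 1, 7) ≠ 0, so r is not a codeword (an error is present).
Step 3: locate the error. For a single error e at position i, S_ℓ = v_i·e·α_i^ℓ, so α_err = S_1/S_0.
  S_0^{−1} = 2^{−1} = 7 (mod 13), so α_err = 1·7 = 7 ≡ 7 = α_5. Error position i = 5.
  Consistency check: S_2/S_1 = 7·1 = 7 ≡ 7 = α_err ✓ (single-error assumption holds).
Step 4: error magnitude e = S_0/v_5 = S_0·∏_{j≠5}(α_5 − α_j) = 2·12 = 24 ≡ 11 (mod 13).
Step 5: correct position 5: c_5 = r_5 − e = 10 − 11 ≡ 12 (mod 13). Hence c = [11, 0, 6, 1, 12].
  Check: interpolating c through the α_i gives m(x) = 8 + 8·x (degree < 2) with m(α_i) = c_i for every i, so c is indeed a codeword.


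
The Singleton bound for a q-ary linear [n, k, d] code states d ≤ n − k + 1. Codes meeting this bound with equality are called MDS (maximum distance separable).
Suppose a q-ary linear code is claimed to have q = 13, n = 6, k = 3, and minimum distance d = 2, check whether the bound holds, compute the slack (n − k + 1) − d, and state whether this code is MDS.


Singleton RHS = n − k + 1 = 4, slack = 2, bound satisfied, not MDS.

Singleton bound: d ≤ n − k + 1.
Here n = 6, k = 3, so n − k + 1 = 4.
Given d = 2, check d ≤ 4: YES.
Slack = (n − k + 1) − d = 2.
The code is NOT MDS (slack = 2 > 0).
Description: the claimed parameters are [6, 3, 2]_13; such a code would be non-MDS.


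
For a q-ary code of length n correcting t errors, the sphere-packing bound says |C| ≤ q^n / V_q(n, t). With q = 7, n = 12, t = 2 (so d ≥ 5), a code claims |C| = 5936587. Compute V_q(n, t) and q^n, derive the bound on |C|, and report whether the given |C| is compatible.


V_q(n, t) = 2449, q^n = 13841287201, Hamming bound = 5651811, |C| = 5936587 > bound (violated).

Step 1: Compute V_q(n, t) = Σ_{j=0}^2 C(n, j) (q−1)^j.
  j = 0: C(12,0)·(6)^0 = 1·1 = 1.
  j = 1: C(12,1)·(6)^1 = 12·6 = 72.
  j = 2: C(12,2)·(6)^2 = 66·36 = 2376.
  V_q(n, t) = 1 + 72 + 2376 = 2449.
Step 2: q^n = 7^12 = 13841287201.
Step 3: Hamming bound ⌊q^n / V_q(n,t)⌋ = ⌊13841287201/2449⌋ = 5651811.
Step 4: Compare |C| = 5936587 to 5651811: violated.
The claimed |C| lies above the Hamming bound, so no 7-ary code of length 12 with d ≥ 5 can have 5936587 codewords.


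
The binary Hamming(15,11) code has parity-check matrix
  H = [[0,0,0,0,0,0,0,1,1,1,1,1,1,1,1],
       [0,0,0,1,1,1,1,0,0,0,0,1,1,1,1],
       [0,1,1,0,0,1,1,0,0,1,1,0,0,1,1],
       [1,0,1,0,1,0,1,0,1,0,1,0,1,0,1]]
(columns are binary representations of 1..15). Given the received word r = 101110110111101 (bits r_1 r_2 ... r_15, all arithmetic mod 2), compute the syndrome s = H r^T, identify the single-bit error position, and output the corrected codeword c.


s = (0, 0, 1, 1)^T, error position = 3, corrected codeword c = 100110110111101

Compute s = H r^T mod 2 one row at a time:
  s_1 = 1 + 0 + 1 + 1 + 1 + 1 + 0 + 1 = 6 ≡ 0 (mod 2).
  s_2 = 1 + 1 + 0 + 1 + 1 + 1 + 0 + 1 = 6 ≡ 0 (mod 2).
  s_3 = 0 + 1 + 0 + 1 + 1 + 1 + 0 + 1 = 5 ≡ 1 (mod 2).
  s_4 = 1 + 1 + 1 + 1 + 0 + 1 + 1 + 1 = 7 ≡ 1 (mod 2).
s = (0, 0, 1, 1)^T — this equals column 3 of H (binary 0011), so error is at position 3.
Correct: flip bit 3 of r = 101110110111101 to get c = 100110110111101.


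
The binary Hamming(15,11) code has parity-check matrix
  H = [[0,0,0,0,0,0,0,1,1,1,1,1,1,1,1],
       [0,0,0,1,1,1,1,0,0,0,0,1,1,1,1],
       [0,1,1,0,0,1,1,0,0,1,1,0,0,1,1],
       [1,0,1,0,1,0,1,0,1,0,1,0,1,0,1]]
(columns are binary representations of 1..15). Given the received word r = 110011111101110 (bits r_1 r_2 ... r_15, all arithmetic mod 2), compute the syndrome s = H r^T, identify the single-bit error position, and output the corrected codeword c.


s = (0, 0, 1, 1)^T, error position = 3, corrected codeword c = 111011111101110

Compute s = H r^T mod 2 one row at a time:
  s_1 = 1 + 1 + 1 + 0 + 1 + 1 + 1 + 0 = 6 ≡ 0 (mod 2).
  s_2 = 0 + 1 + 1 + 1 + 1 + 1 + 1 + 0 = 6 ≡ 0 (mod 2).
  s_3 = 1 + 0 + 1 + 1 + 1 + 0 + 1 + 0 = 5 ≡ 1 (mod 2).
  s_4 = 1 + 0 + 1 + 1 + 1 + 0 + 1 + 0 = 5 ≡ 1 (mod 2).
s = (0, 0, 1, 1)^T — this equals column 3 of H (binary 0011), so error is at position 3.
Correct: flip bit 3 of r = 110011111101110 to get c = 111011111101110.


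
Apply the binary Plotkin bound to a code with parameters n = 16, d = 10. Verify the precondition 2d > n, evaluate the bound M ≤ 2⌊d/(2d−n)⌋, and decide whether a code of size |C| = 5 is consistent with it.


Plotkin bound M ≤ 4; given |C| = 5 > bound (violated).

Check applicability: 2d = 20, n = 16.
2d − n = 4 > 0, so Plotkin applies.
Compute d/(2d−n) = 10/4 ≈ 2.5000.
⌊d/(2d−n)⌋ = 2.
Plotkin bound: M ≤ 2·2 = 4.
Given |C| = 5, check: VIOLATED.
This |C| is above the Plotkin bound, so no binary code with n = 16, d = 10 and 5 codewords exists.


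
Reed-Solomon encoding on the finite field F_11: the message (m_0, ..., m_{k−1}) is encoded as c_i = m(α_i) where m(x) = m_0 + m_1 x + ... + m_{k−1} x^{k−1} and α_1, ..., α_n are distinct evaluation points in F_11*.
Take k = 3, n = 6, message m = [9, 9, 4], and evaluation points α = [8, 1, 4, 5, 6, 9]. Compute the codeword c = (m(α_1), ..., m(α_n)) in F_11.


c = [7, 0, 10, 0, 9, 7]

Message polynomial: m(x) = 9 + 9·x + 4·x^2 (mod 11).
For each evaluation point α_i, compute m(α_i) mod 11:
  α_1 = 8: Horner steps 4 → 8 → 7, so m(8) = 7.
  α_2 = 1: Horner steps 4 → 2 → 0, so m(1) = 0.
  α_3 = 4: Horner steps 4 → 3 → 10, so m(4) = 10.
  α_4 = 5: Horner steps 4 → 7 → 0, so m(5) = 0.
  α_5 = 6: Horner steps 4 → 0 → 9, so m(6) = 9.
  α_6 = 9: Horner steps 4 → 1 → 7, so m(9) = 7.
Codeword c = [7, 0, 10, 0, 9, 7] ∈ F_11^6.


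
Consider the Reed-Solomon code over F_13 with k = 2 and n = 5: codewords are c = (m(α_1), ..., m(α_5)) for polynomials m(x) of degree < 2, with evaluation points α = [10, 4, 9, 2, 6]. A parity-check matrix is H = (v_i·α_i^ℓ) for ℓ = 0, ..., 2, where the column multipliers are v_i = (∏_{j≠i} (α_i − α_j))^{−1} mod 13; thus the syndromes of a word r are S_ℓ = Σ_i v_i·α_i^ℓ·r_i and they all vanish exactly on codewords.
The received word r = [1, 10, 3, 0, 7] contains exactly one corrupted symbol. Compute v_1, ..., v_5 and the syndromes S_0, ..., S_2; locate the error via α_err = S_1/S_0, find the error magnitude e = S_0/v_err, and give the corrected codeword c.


S = (6, 2, 5), error at position 3, error magnitude e = 7, c = [1, 10, 9, 0, 7].

Step 1: column multipliers v_i = (∏_{j≠i}(α_i − α_j))^{−1} mod 13.
  i = 1 (α = 10): (10−4)(10−9)(10−2)(10−6) = 6·1·8·4 = 192 ≡ 10, so v_1 = 10^{−1} = 4 (mod 13).
  i = 2 (α = 4): (4−10)(4−9)(4−2)(4−6) = (−6)·(−5)·2·(−2) = −120 ≡ 10, so v_2 = 10^{−1} = 4 (mod 13).
  i = 3 (α = 9): (9−10)(9−4)(9−2)(9−6) = (−1)·5·7·3 = −105 ≡ 12, so v_3 = 12^{−1} = 12 (mod 13).
  i = 4 (α = 2): (2−10)(2−4)(2−9)(2−6) = (−8)·(−2)·(−7)·(−4) = 448 ≡ 6, so v_4 = 6^{−1} = 11 (mod 13).
  i = 5 (α = 6): (6−10)(6−4)(6−9)(6−2) = (−4)·2·(−3)·4 = 96 ≡ 5, so v_5 = 5^{−1} = 8 (mod 13).
  v = [4, 4, 12, 11, 8].
Step 2: syndromes of r = [1, 10, 3, 0, 7] (all sums mod 13).
  S_0 = Σ v_i r_i = 4·1 + 4·10 + 12·3 + 11·0 + 8·7 = 136 ≡ 6.
  S_1 = Σ v_i α_i r_i = 4·10·1 + 4·4·10 + 12·9·3 + 11·2·0 + 8·6·7 = 860 ≡ 2.
  α_i^2 mod 13 = [9, 3, 3, 4, 10].
  S_2 = Σ v_i α_i^2 r_i = 4·9·1 + 4·3·10 + 12·3·3 + 11·4·0 + 8·10·7 = 824 ≡ 5.
  S = (6, 2, 5) ≠ 0, so r is not a codeword (an error is present).
Step 3: locate the error. For a single error e at position i, S_ℓ = v_i·e·α_i^ℓ, so α_err = S_1/S_0.
  S_0^{−1} = 6^{−1} = 11 (mod 13), so α_err = 2·11 = 22 ≡ 9 = α_3. Error position i = 3.
  Consistency check: S_2/S_1 = 5·7 = 35 ≡ 9 = α_err ✓ (single-error assumption holds).
Step 4: error magnitude e = S_0/v_3 = S_0·∏_{j≠3}(α_3 − α_j) = 6·12 = 72 ≡ 7 (mod 13).
Step 5: correct position 3: c_3 = r_3 − e = 3 − 7 ≡ 9 (mod 13). Hence c = [1, 10, 9, 0, 7].
  Check: interpolating c through the α_i gives m(x) = 3 + 5·x (degree < 2) with m(α_i) = c_i for every i, so c is indeed a codeword.


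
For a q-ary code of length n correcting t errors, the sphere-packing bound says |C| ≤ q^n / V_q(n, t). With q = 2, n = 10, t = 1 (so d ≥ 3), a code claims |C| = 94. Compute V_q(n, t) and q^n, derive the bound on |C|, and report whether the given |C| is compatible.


V_q(n, t) = 11, q^n = 1024, Hamming bound = 93, |C| = 94 > bound (violated).

Step 1: Compute V_q(n, t) = Σ_{j=0}^1 C(n, j) (q−1)^j.
  j = 0: C(10,0)·(1)^0 = 1·1 = 1.
  j = 1: C(10,1)·(1)^1 = 10·1 = 10.
  V_q(n, t) = 1 + 10 = 11.
Step 2: q^n = 2^10 = 1024.
Step 3: Hamming bound ⌊q^n / V_q(n,t)⌋ = ⌊1024/11⌋ = 93.
Step 4: Compare |C| = 94 to 93: violated.
The claimed |C| lies above the Hamming bound, so no 2-ary code of length 10 with d ≥ 3 can have 94 codewords.


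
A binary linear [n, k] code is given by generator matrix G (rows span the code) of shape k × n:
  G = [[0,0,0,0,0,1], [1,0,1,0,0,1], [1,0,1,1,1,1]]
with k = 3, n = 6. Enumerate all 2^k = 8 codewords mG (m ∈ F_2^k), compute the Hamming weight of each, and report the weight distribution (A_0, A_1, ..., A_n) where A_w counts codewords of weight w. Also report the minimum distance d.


Weight distribution: A_0 = 1, A_1 = 1, A_2 = 2, A_3 = 2, A_4 = 1, A_5 = 1. Minimum distance d = 1.

Enumerate all 2^3 = 8 messages m ∈ F_2^3.
For each, compute codeword c = mG in F_2^6, then tally its weight.
  m = 000 → c = 000000, weight = 0.
  m = 100 → c = 000001, weight = 1.
  m = 010 → c = 101001, weight = 3.
  m = 110 → c = 101000, weight = 2.
  m = 001 → c = 101111, weight = 5.
  m = 101 → c = 101110, weight = 4.
  m = 011 → c = 000110, weight = 2.
  m = 111 → c = 000111, weight = 3.
Tally weights:
  weight 0: 1 codewords.
  weight 1: 1 codewords.
  weight 2: 2 codewords.
  weight 3: 2 codewords.
  weight 4: 1 codewords.
  weight 5: 1 codewords.
Minimum distance d = smallest w > 0 with A_w > 0 = 1.
Sanity: Σ A_w = 8 = 2^3 = 8 ✓.


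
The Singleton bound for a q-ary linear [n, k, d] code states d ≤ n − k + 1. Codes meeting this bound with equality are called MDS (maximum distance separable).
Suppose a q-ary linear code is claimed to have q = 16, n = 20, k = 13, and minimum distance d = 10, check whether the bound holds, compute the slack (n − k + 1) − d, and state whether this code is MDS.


Singleton RHS = n − k + 1 = 8, slack = -2, bound violated (no such code; not MDS).

Singleton bound: d ≤ n − k + 1.
Here n = 20, k = 13, so n − k + 1 = 8.
Given d = 10, check d ≤ 8: NO.
Slack = (n − k + 1) − d = -2.
The slack is negative: d = 10 exceeds n − k + 1 = 8 by 2, so the Singleton bound is violated and no linear [20, 13, 10]_16 code can exist. In particular it is not MDS (MDS requires d = n − k + 1 exactly).
Description: the claimed parameters are [20, 13, 10]_16; such a code would be impossible (violates the Singleton bound).


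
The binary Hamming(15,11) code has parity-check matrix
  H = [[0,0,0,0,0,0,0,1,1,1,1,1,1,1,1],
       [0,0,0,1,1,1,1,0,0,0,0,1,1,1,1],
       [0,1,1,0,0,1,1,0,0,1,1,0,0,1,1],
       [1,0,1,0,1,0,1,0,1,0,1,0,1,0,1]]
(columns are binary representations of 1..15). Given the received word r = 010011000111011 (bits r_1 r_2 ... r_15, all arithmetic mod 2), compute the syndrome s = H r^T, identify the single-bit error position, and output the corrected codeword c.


s = (1, 1, 0, 1)^T, error position = 13, corrected codeword c = 010011000111111

Compute s = H r^T mod 2 one row at a time:
  s_1 = 0 + 0 + 1 + 1 + 1 + 0 + 1 + 1 = 5 ≡ 1 (mod 2).
  s_2 = 0 + 1 + 1 + 0 + 1 + 0 + 1 + 1 = 5 ≡ 1 (mod 2).
  s_3 = 1 + 0 + 1 + 0 + 1 + 1 + 1 + 1 = 6 ≡ 0 (mod 2).
  s_4 = 0 + 0 + 1 + 0 + 0 + 1 + 0 + 1 = 3 ≡ 1 (mod 2).
s = (1, 1, 0, 1)^T — this equals column 13 of H (binary 1101), so error is at position 13.
Correct: flip bit 13 of r = 010011000111011 to get c = 010011000111111.


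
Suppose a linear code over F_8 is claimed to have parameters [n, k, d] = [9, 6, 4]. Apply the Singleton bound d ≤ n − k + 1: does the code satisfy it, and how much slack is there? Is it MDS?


Singleton RHS = n − k + 1 = 4, slack = 0, bound satisfied, MDS.

Singleton bound: d ≤ n − k + 1.
Here n = 9, k = 6, so n − k + 1 = 4.
Given d = 4, check d ≤ 4: YES.
Slack = (n − k + 1) − d = 0.
The code is MDS (slack = 0).
Description: the claimed parameters are [9, 6, 4]_8; such a code would be MDS (meets Singleton bound).


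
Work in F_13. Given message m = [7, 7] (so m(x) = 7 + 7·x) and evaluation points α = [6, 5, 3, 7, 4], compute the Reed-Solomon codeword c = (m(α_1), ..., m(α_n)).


c = [10, 3, 2, 4, 9]

Message polynomial: m(x) = 7 + 7·x (mod 13).
For each evaluation point α_i, compute m(α_i) mod 13:
  α_1 = 6: Horner steps 7 → 10, so m(6) = 10.
  α_2 = 5: Horner steps 7 → 3, so m(5) = 3.
  α_3 = 3: Horner steps 7 → 2, so m(3) = 2.
  α_4 = 7: Horner steps 7 → 4, so m(7) = 4.
  α_5 = 4: Horner steps 7 → 9, so m(4) = 9.
Codeword c = [10, 3, 2, 4, 9] ∈ F_13^5.


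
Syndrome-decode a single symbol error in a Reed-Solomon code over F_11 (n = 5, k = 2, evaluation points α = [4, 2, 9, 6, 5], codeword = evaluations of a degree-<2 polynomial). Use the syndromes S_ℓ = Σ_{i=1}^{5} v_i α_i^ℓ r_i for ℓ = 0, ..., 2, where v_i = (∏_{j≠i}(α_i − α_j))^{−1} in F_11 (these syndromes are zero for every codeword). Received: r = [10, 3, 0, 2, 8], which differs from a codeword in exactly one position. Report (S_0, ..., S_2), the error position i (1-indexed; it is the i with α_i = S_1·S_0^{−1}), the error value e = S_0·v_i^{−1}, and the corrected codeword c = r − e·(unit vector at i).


S = (2, 1, 6), error at position 4, error magnitude e = 7, c = [10, 3, 0, 6, 8].

Step 1: column multipliers v_i = (∏_{j≠i}(α_i − α_j))^{−1} mod 11.
  i = 1 (α = 4): (4−2)(4−9)(4−6)(4−5) = 2·(−5)·(−2)·(−1) = −20 ≡ 2, so v_1 = 2^{−1} = 6 (mod 11).
  i = 2 (α = 2): (2−4)(2−9)(2−6)(2−5) = (−2)·(−7)·(−4)·(−3) = 168 ≡ 3, so v_2 = 3^{−1} = 4 (mod 11).
  i = 3 (α = 9): (9−4)(9−2)(9−6)(9−5) = 5·7·3·4 = 420 ≡ 2, so v_3 = 2^{−1} = 6 (mod 11).
  i = 4 (α = 6): (6−4)(6−2)(6−9)(6−5) = 2·4·(−3)·1 = −24 ≡ 9, so v_4 = 9^{−1} = 5 (mod 11).
  i = 5 (α = 5): (5−4)(5−2)(5−9)(5−6) = 1·3·(−4)·(−1) = 12 ≡ 1, so v_5 = 1^{−1} = 1 (mod 11).
  v = [6, 4, 6, 5, 1].
Step 2: syndromes of r = [10, 3, 0, 2, 8] (all sums mod 11).
  S_0 = Σ v_i r_i = 6·10 + 4·3 + 6·0 + 5·2 + 1·8 = 90 ≡ 2.
  S_1 = Σ v_i α_i r_i = 6·4·10 + 4·2·3 + 6·9·0 + 5·6·2 + 1·5·8 = 364 ≡ 1.
  α_i^2 mod 11 = [5, 4, 4, 3, 3].
  S_2 = Σ v_i α_i^2 r_i = 6·5·10 + 4·4·3 + 6·4·0 + 5·3·2 + 1·3·8 = 402 ≡ 6.
  S = (2, 1, 6) ≠ 0, so r is not a codeword (an error is present).
Step 3: locate the error. For a single error e at position i, S_ℓ = v_i·e·α_i^ℓ, so α_err = S_1/S_0.
  S_0^{−1} = 2^{−1} = 6 (mod 11), so α_err = 1·6 = 6 ≡ 6 = α_4. Error position i = 4.
  Consistency check: S_2/S_1 = 6·1 = 6 ≡ 6 = α_err ✓ (single-error assumption holds).
Step 4: error magnitude e = S_0/v_4 = S_0·∏_{j≠4}(α_4 − α_j) = 2·9 = 18 ≡ 7 (mod 11).
Step 5: correct position 4: c_4 = r_4 − e = 2 − 7 ≡ 6 (mod 11). Hence c = [10, 3, 0, 6, 8].
  Check: interpolating c through the α_i gives m(x) = 7 + 9·x (degree < 2) with m(α_i) = c_i for every i, so c is indeed a codeword.


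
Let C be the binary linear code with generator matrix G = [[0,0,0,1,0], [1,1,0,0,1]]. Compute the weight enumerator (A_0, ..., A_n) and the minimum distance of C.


Weight distribution: A_0 = 1, A_1 = 1, A_3 = 1, A_4 = 1. Minimum distance d = 1.

Enumerate all 2^2 = 4 messages m ∈ F_2^2.
For each, compute codeword c = mG in F_2^5, then tally its weight.
  m = 00 → c = 00000, weight = 0.
  m = 10 → c = 00010, weight = 1.
  m = 01 → c = 11001, weight = 3.
  m = 11 → c = 11011, weight = 4.
Tally weights:
  weight 0: 1 codewords.
  weight 1: 1 codewords.
  weight 3: 1 codewords.
  weight 4: 1 codewords.
Minimum distance d = smallest w > 0 with A_w > 0 = 1.
Sanity: Σ A_w = 4 = 2^2 = 4 ✓.


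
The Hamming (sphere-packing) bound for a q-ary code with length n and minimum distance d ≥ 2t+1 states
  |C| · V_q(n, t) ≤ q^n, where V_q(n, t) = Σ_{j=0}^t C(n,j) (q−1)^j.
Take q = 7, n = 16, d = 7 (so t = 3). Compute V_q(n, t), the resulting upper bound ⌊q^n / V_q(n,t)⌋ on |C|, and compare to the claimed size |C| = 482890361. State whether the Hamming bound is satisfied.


V_q(n, t) = 125377, q^n = 33232930569601, Hamming bound = 265064011, |C| = 482890361 > bound (violated).

Step 1: Compute V_q(n, t) = Σ_{j=0}^3 C(n, j) (q−1)^j.
  j = 0: C(16,0)·(6)^0 = 1·1 = 1.
  j = 1: C(16,1)·(6)^1 = 16·6 = 96.
  j = 2: C(16,2)·(6)^2 = 120·36 = 4320.
  j = 3: C(16,3)·(6)^3 = 560·216 = 120960.
  V_q(n, t) = 1 + 96 + 4320 + 120960 = 125377.
Step 2: q^n = 7^16 = 33232930569601.
Step 3: Hamming bound ⌊q^n / V_q(n,t)⌋ = ⌊33232930569601/125377⌋ = 265064011.
Step 4: Compare |C| = 482890361 to 265064011: violated.
The claimed |C| lies above the Hamming bound, so no 7-ary code of length 16 with d ≥ 7 can have 482890361 codewords.


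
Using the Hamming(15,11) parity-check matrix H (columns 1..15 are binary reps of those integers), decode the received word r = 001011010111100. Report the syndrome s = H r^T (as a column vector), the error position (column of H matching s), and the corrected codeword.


s = (1, 0, 0, 0)^T, error position = 8, corrected codeword c = 001011000111100

Compute s = H r^T mod 2 one row at a time:
  s_1 = 1 + 0 + 1 + 1 + 1 + 1 + 0 + 0 = 5 ≡ 1 (mod 2).
  s_2 = 0 + 1 + 1 + 0 + 1 + 1 + 0 + 0 = 4 ≡ 0 (mod 2).
  s_3 = 0 + 1 + 1 + 0 + 1 + 1 + 0 + 0 = 4 ≡ 0 (mod 2).
  s_4 = 0 + 1 + 1 + 0 + 0 + 1 + 1 + 0 = 4 ≡ 0 (mod 2).
s = (1, 0, 0, 0)^T — this equals column 8 of H (binary 1000), so error is at position 8.
Correct: flip bit 8 of r = 001011010111100 to get c = 001011000111100.


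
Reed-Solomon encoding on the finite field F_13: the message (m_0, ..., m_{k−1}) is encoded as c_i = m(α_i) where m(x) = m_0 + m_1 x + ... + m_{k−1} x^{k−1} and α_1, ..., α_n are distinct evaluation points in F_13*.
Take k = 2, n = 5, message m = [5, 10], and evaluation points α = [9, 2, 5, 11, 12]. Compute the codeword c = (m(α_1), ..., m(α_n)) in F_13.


c = [4, 12, 3, 11, 8]

Message polynomial: m(x) = 5 + 10·x (mod 13).
For each evaluation point α_i, compute m(α_i) mod 13:
  α_1 = 9: Horner steps 10 → 4, so m(9) = 4.
  α_2 = 2: Horner steps 10 → 12, so m(2) = 12.
  α_3 = 5: Horner steps 10 → 3, so m(5) = 3.
  α_4 = 11: Horner steps 10 → 11, so m(11) = 11.
  α_5 = 12: Horner steps 10 → 8, so m(12) = 8.
Codeword c = [4, 12, 3, 11, 8] ∈ F_13^5.


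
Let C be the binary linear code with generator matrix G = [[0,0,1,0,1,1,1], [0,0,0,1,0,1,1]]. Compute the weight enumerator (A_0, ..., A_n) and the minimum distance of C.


Weight distribution: A_0 = 1, A_3 = 2, A_4 = 1. Minimum distance d = 3.

Enumerate all 2^2 = 4 messages m ∈ F_2^2.
For each, compute codeword c = mG in F_2^7, then tally its weight.
  m = 00 → c = 0000000, weight = 0.
  m = 10 → c = 0010111, weight = 4.
  m = 01 → c = 0001011, weight = 3.
  m = 11 → c = 0011100, weight = 3.
Tally weights:
  weight 0: 1 codewords.
  weight 3: 2 codewords.
  weight 4: 1 codewords.
Minimum distance d = smallest w > 0 with A_w > 0 = 3.
Sanity: Σ A_w = 4 = 2^2 = 4 ✓.


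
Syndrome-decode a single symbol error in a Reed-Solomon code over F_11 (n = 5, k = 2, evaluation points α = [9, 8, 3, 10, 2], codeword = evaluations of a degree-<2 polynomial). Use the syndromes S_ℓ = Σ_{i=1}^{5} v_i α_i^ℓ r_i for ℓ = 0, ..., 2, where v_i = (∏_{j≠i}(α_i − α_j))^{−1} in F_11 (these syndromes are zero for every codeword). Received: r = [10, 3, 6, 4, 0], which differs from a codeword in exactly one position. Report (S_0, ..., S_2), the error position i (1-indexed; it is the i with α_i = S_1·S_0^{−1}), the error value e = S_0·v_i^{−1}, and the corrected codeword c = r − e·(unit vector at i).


S = (6, 10, 2), error at position 1, error magnitude e = 1, c = [9, 3, 6, 4, 0].

Step 1: column multipliers v_i = (∏_{j≠i}(α_i − α_j))^{−1} mod 11.
  i = 1 (α = 9): (9−8)(9−3)(9−10)(9−2) = 1·6·(−1)·7 = −42 ≡ 2, so v_1 = 2^{−1} = 6 (mod 11).
  i = 2 (α = 8): (8−9)(8−3)(8−10)(8−2) = (−1)·5·(−2)·6 = 60 ≡ 5, so v_2 = 5^{−1} = 9 (mod 11).
  i = 3 (α = 3): (3−9)(3−8)(3−10)(3−2) = (−6)·(−5)·(−7)·1 = −210 ≡ 10, so v_3 = 10^{−1} = 10 (mod 11).
  i = 4 (α = 10): (10−9)(10−8)(10−3)(10−2) = 1·2·7·8 = 112 ≡ 2, so v_4 = 2^{−1} = 6 (mod 11).
  i = 5 (α = 2): (2−9)(2−8)(2−3)(2−10) = (−7)·(−6)·(−1)·(−8) = 336 ≡ 6, so v_5 = 6^{−1} = 2 (mod 11).
  v = [6, 9, 10, 6, 2].
Step 2: syndromes of r = [10, 3, 6, 4, 0] (all sums mod 11).
  S_0 = Σ v_i r_i = 6·10 + 9·3 + 10·6 + 6·4 + 2·0 = 171 ≡ 6.
  S_1 = Σ v_i α_i r_i = 6·9·10 + 9·8·3 + 10·3·6 + 6·10·4 + 2·2·0 = 1176 ≡ 10.
  α_i^2 mod 11 = [4, 9, 9, 1, 4].
  S_2 = Σ v_i α_i^2 r_i = 6·4·10 + 9·9·3 + 10·9·6 + 6·1·4 + 2·4·0 = 1047 ≡ 2.
  S = (6, 10, 2) ≠ 0, so r is not a codeword (an error is present).
Step 3: locate the error. For a single error e at position i, S_ℓ = v_i·e·α_i^ℓ, so α_err = S_1/S_0.
  S_0^{−1} = 6^{−1} = 2 (mod 11), so α_err = 10·2 = 20 ≡ 9 = α_1. Error position i = 1.
  Consistency check: S_2/S_1 = 2·10 = 20 ≡ 9 = α_err ✓ (single-error assumption holds).
Step 4: error magnitude e = S_0/v_1 = S_0·∏_{j≠1}(α_1 − α_j) = 6·2 = 12 ≡ 1 (mod 11).
Step 5: correct position 1: c_1 = r_1 − e = 10 − 1 ≡ 9 (mod 11). Hence c = [9, 3, 6, 4, 0].
  Check: interpolating c through the α_i gives m(x) = 10 + 6·x (degree < 2) with m(α_i) = c_i for every i, so c is indeed a codeword.


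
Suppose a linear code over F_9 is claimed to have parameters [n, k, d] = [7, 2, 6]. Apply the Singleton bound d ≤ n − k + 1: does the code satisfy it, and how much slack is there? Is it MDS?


Singleton RHS = n − k + 1 = 6, slack = 0, bound satisfied, MDS.

Singleton bound: d ≤ n − k + 1.
Here n = 7, k = 2, so n − k + 1 = 6.
Given d = 6, check d ≤ 6: YES.
Slack = (n − k + 1) − d = 0.
The code is MDS (slack = 0).
Description: the claimed parameters are [7, 2, 6]_9; such a code would be MDS (meets Singleton bound).


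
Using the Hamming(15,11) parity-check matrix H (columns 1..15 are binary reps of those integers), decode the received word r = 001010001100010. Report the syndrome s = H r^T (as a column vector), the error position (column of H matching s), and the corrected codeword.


s = (1, 0, 1, 1)^T, error position = 11, corrected codeword c = 001010001110010

Compute s = H r^T mod 2 one row at a time:
  s_1 = 0 + 1 + 1 + 0 + 0 + 0 + 1 + 0 = 3 ≡ 1 (mod 2).
  s_2 = 0 + 1 + 0 + 0 + 0 + 0 + 1 + 0 = 2 ≡ 0 (mod 2).
  s_3 = 0 + 1 + 0 + 0 + 1 + 0 + 1 + 0 = 3 ≡ 1 (mod 2).
  s_4 = 0 + 1 + 1 + 0 + 1 + 0 + 0 + 0 = 3 ≡ 1 (mod 2).
s = (1, 0, 1, 1)^T — this equals column 11 of H (binary 1011), so error is at position 11.
Correct: flip bit 11 of r = 001010001100010 to get c = 001010001110010.


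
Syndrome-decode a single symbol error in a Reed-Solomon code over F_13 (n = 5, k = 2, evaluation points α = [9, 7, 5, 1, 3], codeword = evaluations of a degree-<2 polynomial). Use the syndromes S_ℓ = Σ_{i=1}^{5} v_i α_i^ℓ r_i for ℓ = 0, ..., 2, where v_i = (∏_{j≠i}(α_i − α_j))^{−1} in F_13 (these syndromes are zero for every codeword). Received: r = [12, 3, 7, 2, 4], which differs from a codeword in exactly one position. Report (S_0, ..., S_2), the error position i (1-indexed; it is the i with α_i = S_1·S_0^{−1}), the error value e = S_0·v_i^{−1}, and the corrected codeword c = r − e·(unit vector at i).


S = (4, 12, 10), error at position 5, error magnitude e = 6, c = [12, 3, 7, 2, 11].

Step 1: column multipliers v_i = (∏_{j≠i}(α_i − α_j))^{−1} mod 13.
  i = 1 (α = 9): (9−7)(9−5)(9−1)(9−3) = 2·4·8·6 = 384 ≡ 7, so v_1 = 7^{−1} = 2 (mod 13).
  i = 2 (α = 7): (7−9)(7−5)(7−1)(7−3) = (−2)·2·6·4 = −96 ≡ 8, so v_2 = 8^{−1} = 5 (mod 13).
  i = 3 (α = 5): (5−9)(5−7)(5−1)(5−3) = (−4)·(−2)·4·2 = 64 ≡ 12, so v_3 = 12^{−1} = 12 (mod 13).
  i = 4 (α = 1): (1−9)(1−7)(1−5)(1−3) = (−8)·(−6)·(−4)·(−2) = 384 ≡ 7, so v_4 = 7^{−1} = 2 (mod 13).
  i = 5 (α = 3): (3−9)(3−7)(3−5)(3−1) = (−6)·(−4)·(−2)·2 = −96 ≡ 8, so v_5 = 8^{−1} = 5 (mod 13).
  v = [2, 5, 12, 2, 5].
Step 2: syndromes of r = [12, 3, 7, 2, 4] (all sums mod 13).
  S_0 = Σ v_i r_i = 2·12 + 5·3 + 12·7 + 2·2 + 5·4 = 147 ≡ 4.
  S_1 = Σ v_i α_i r_i = 2·9·12 + 5·7·3 + 12·5·7 + 2·1·2 + 5·3·4 = 805 ≡ 12.
  α_i^2 mod 13 = [3, 10, 12, 1, 9].
  S_2 = Σ v_i α_i^2 r_i = 2·3·12 + 5·10·3 + 12·12·7 + 2·1·2 + 5·9·4 = 1414 ≡ 10.
  S = (4, 12, 10) ≠ 0, so r is not a codeword (an error is present).
Step 3: locate the error. For a single error e at position i, S_ℓ = v_i·e·α_i^ℓ, so α_err = S_1/S_0.
  S_0^{−1} = 4^{−1} = 10 (mod 13), so α_err = 12·10 = 120 ≡ 3 = α_5. Error position i = 5.
  Consistency check: S_2/S_1 = 10·12 = 120 ≡ 3 = α_err ✓ (single-error assumption holds).
Step 4: error magnitude e = S_0/v_5 = S_0·∏_{j≠5}(α_5 − α_j) = 4·8 = 32 ≡ 6 (mod 13).
Step 5: correct position 5: c_5 = r_5 − e = 4 − 6 ≡ 11 (mod 13). Hence c = [12, 3, 7, 2, 11].
  Check: interpolating c through the α_i gives m(x) = 4 + 11·x (degree < 2) with m(α_i) = c_i for every i, so c is indeed a codeword.


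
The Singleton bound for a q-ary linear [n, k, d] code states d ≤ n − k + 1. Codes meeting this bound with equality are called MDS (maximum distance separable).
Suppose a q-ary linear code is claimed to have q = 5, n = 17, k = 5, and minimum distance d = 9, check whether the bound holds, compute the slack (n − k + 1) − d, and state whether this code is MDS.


Singleton RHS = n − k + 1 = 13, slack = 4, bound satisfied, not MDS.

Singleton bound: d ≤ n − k + 1.
Here n = 17, k = 5, so n − k + 1 = 13.
Given d = 9, check d ≤ 13: YES.
Slack = (n − k + 1) − d = 4.
The code is NOT MDS (slack = 4 > 0).
Description: the claimed parameters are [17, 5, 9]_5; such a code would be non-MDS.


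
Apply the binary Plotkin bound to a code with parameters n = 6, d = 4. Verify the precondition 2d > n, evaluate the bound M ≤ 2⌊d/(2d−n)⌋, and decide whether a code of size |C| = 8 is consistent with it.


Plotkin bound M ≤ 4; given |C| = 8 > bound (violated).

Check applicability: 2d = 8, n = 6.
2d − n = 2 > 0, so Plotkin applies.
Compute d/(2d−n) = 4/2 ≈ 2.0000.
⌊d/(2d−n)⌋ = 2.
Plotkin bound: M ≤ 2·2 = 4.
Given |C| = 8, check: VIOLATED.
This |C| is above the Plotkin bound, so no binary code with n = 6, d = 4 and 8 codewords exists.


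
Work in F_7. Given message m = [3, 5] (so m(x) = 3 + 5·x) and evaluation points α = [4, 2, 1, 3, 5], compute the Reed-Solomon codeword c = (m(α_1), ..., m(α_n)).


c = [2, 6, 1, 4, 0]

Message polynomial: m(x) = 3 + 5·x (mod 7).
For each evaluation point α_i, compute m(α_i) mod 7:
  α_1 = 4: Horner steps 5 → 2, so m(4) = 2.
  α_2 = 2: Horner steps 5 → 6, so m(2) = 6.
  α_3 = 1: Horner steps 5 → 1, so m(1) = 1.
  α_4 = 3: Horner steps 5 → 4, so m(3) = 4.
  α_5 = 5: Horner steps 5 → 0, so m(5) = 0.
Codeword c = [2, 6, 1, 4, 0] ∈ F_7^5.


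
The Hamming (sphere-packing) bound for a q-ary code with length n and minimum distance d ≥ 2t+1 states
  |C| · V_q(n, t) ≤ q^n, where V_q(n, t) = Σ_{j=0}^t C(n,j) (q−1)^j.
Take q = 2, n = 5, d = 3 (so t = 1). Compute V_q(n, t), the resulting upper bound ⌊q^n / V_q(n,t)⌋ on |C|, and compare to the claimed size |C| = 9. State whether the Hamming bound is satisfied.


V_q(n, t) = 6, q^n = 32, Hamming bound = 5, |C| = 9 > bound (violated).

Step 1: Compute V_q(n, t) = Σ_{j=0}^1 C(n, j) (q−1)^j.
  j = 0: C(5,0)·(1)^0 = 1·1 = 1.
  j = 1: C(5,1)·(1)^1 = 5·1 = 5.
  V_q(n, t) = 1 + 5 = 6.
Step 2: q^n = 2^5 = 32.
Step 3: Hamming bound ⌊q^n / V_q(n,t)⌋ = ⌊32/6⌋ = 5.
Step 4: Compare |C| = 9 to 5: violated.
The claimed |C| lies above the Hamming bound, so no 2-ary code of length 5 with d ≥ 3 can have 9 codewords.


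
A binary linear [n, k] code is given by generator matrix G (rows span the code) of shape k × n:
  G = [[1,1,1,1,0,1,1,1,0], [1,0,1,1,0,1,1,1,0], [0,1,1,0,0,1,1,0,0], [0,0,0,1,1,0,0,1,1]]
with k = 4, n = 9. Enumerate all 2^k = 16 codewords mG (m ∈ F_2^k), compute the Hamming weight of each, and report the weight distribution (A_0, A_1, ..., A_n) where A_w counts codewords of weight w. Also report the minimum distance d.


Weight distribution: A_0 = 1, A_1 = 1, A_3 = 3, A_4 = 4, A_5 = 1, A_6 = 2, A_7 = 3, A_8 = 1. Minimum distance d = 1.

Enumerate all 2^4 = 16 messages m ∈ F_2^4.
For each, compute codeword c = mG in F_2^9, then tally its weight.
  m = 0000 → c = 000000000, weight = 0.
  m = 1000 → c = 111101110, weight = 7.
  m = 0100 → c = 101101110, weight = 6.
  m = 1100 → c = 010000000, weight = 1.
  m = 0010 → c = 011001100, weight = 4.
  m = 1010 → c = 100100010, weight = 3.
  m = 0110 → c = 110100010, weight = 4.
  m = 1110 → c = 001001100, weight = 3.
  m = 0001 → c = 000110011, weight = 4.
  m = 1001 → c = 111011101, weight = 7.
  m = 0101 → c = 101011101, weight = 6.
  m = 1101 → c = 010110011, weight = 5.
  m = 0011 → c = 011111111, weight = 8.
  m = 1011 → c = 100010001, weight = 3.
  m = 0111 → c = 110010001, weight = 4.
  m = 1111 → c = 001111111, weight = 7.
Tally weights:
  weight 0: 1 codewords.
  weight 1: 1 codewords.
  weight 3: 3 codewords.
  weight 4: 4 codewords.
  weight 5: 1 codewords.
  weight 6: 2 codewords.
  weight 7: 3 codewords.
  weight 8: 1 codewords.
Minimum distance d = smallest w > 0 with A_w > 0 = 1.
Sanity: Σ A_w = 16 = 2^4 = 16 ✓.


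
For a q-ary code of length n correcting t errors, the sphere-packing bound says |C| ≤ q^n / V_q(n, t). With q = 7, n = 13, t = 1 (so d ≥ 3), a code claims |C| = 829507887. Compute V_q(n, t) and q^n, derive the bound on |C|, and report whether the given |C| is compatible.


V_q(n, t) = 79, q^n = 96889010407, Hamming bound = 1226443169, |C| = 829507887 ≤ bound (satisfied).

Step 1: Compute V_q(n, t) = Σ_{j=0}^1 C(n, j) (q−1)^j.
  j = 0: C(13,0)·(6)^0 = 1·1 = 1.
  j = 1: C(13,1)·(6)^1 = 13·6 = 78.
  V_q(n, t) = 1 + 78 = 79.
Step 2: q^n = 7^13 = 96889010407.
Step 3: Hamming bound ⌊q^n / V_q(n,t)⌋ = ⌊96889010407/79⌋ = 1226443169.
Step 4: Compare |C| = 829507887 to 1226443169: satisfied.
The claimed |C| lies below the Hamming bound.
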